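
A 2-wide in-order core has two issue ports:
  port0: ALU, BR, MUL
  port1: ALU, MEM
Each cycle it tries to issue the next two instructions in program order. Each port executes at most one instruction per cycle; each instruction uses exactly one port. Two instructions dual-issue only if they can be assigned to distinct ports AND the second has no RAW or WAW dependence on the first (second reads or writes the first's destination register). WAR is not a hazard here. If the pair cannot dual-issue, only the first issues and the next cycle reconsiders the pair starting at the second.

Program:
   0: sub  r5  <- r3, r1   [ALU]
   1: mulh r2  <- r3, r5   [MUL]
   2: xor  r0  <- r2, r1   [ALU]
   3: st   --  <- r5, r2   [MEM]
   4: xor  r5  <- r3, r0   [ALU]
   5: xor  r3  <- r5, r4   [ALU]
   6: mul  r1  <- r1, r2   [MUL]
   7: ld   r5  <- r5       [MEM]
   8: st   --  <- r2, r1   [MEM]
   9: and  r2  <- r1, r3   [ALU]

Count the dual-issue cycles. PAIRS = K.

[0] i0  sub  -- RAW r5
[1] i1  mulh  -- RAW r2
[2] i2,i3  xor;st  -- 2-wide
[3] i4  xor  -- RAW r5
[4] i5,i6  xor;mul  -- 2-wide
[5] i7  ld  -- no-port MEM/MEM
[6] i8,i9  st;and  -- 2-wide

PAIRS = 3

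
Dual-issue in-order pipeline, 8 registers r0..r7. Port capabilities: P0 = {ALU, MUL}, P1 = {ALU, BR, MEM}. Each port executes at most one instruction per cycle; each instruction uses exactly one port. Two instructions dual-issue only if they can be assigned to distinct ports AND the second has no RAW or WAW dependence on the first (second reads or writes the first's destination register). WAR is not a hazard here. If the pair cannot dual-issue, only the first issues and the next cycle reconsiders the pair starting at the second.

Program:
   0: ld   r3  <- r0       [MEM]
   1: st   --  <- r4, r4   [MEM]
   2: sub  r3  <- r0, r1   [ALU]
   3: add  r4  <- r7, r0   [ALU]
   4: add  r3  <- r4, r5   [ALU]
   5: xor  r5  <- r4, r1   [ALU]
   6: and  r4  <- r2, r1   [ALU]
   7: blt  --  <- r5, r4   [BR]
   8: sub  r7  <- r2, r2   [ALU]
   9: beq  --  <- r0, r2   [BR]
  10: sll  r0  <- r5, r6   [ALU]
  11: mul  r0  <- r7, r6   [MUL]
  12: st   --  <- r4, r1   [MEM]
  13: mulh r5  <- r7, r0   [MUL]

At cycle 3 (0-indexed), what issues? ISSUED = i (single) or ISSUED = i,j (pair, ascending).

ISSUED = 4,5

0. ld.MEM @i0  | no-port MEM/MEM
1. st.MEM sub.ALU @i1&i2  | 2-wide
2. add.ALU @i3  | RAW r4
3. add.ALU xor.ALU @i4&i5  | 2-wide
4. and.ALU @i6  | RAW r4
5. blt.BR sub.ALU @i7&i8  | 2-wide
6. beq.BR sll.ALU @i9&i10  | 2-wide
7. mul.MUL st.MEM @i11&i12  | 2-wide
8. mulh.MUL @i13  | tail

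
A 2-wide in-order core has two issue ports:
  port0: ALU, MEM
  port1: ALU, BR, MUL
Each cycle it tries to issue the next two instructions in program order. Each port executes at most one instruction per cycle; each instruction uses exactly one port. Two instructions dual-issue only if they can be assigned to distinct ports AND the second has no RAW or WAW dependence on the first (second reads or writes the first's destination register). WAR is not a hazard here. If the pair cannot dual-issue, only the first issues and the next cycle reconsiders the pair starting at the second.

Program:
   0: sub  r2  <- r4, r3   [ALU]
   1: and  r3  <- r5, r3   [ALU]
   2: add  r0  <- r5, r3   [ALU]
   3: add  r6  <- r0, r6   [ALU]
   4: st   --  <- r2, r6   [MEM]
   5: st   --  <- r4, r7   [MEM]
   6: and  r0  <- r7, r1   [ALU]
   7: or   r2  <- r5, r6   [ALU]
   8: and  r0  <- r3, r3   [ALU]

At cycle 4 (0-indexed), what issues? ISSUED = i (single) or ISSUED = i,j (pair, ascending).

ISSUED = 5,6

c0: i0+i1 sub and  2-wide
c1: i2 add  RAW r0
c2: i3 add  RAW r6
c3: i4 st  no-port MEM/MEM
c4: i5+i6 st and  2-wide
c5: i7+i8 or and  2-wide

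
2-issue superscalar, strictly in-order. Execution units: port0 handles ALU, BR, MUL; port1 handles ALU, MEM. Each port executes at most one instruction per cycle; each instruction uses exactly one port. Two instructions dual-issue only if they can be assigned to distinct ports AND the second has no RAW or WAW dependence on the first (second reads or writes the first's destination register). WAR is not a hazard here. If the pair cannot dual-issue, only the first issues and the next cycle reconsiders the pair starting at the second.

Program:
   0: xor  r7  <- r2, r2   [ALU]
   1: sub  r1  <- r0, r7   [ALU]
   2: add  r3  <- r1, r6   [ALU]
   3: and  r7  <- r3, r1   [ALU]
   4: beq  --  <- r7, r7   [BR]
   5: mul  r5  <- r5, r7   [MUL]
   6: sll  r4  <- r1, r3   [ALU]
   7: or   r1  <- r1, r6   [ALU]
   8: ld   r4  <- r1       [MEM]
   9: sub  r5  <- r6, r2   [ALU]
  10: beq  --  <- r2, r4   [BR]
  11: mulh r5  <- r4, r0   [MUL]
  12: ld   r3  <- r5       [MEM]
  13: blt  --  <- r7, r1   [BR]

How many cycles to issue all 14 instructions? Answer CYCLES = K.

CYCLES = 11

#0 head=0: xor i0 RAW r7
#1 head=1: sub i1 RAW r1
#2 head=2: add i2 RAW r3
#3 head=3: and i3 RAW r7
#4 head=4: beq i4 no-port BR/MUL
#5 head=5: mul;sll i5,i6 pair
#6 head=7: or i7 RAW r1
#7 head=8: ld;sub i8,i9 pair
#8 head=10: beq i10 no-port BR/MUL
#9 head=11: mulh i11 RAW r5
#10 head=12: ld;blt i12,i13 pair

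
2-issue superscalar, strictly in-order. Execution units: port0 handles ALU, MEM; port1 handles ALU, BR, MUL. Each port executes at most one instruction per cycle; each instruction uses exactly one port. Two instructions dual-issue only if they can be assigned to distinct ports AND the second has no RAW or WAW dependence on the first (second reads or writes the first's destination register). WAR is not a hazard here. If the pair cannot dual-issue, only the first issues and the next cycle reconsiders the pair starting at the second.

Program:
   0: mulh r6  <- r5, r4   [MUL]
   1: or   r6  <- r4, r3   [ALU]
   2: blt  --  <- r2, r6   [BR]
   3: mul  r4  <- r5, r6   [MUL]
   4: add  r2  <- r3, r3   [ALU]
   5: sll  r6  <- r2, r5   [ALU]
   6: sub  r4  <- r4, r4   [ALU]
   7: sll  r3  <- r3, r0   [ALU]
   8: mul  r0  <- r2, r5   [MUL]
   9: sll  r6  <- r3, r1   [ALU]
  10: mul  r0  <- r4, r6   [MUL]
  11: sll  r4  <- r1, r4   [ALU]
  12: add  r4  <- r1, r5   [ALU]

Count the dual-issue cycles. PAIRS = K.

PAIRS = 4

[0] i0  mulh.MUL  -- WAW r6
[1] i1  or.ALU  -- RAW r6
[2] i2  blt.BR  -- no-port BR/MUL
[3] i3/i4  mul.MUL/add.ALU  -- pair
[4] i5/i6  sll.ALU/sub.ALU  -- pair
[5] i7/i8  sll.ALU/mul.MUL  -- pair
[6] i9  sll.ALU  -- RAW r6
[7] i10/i11  mul.MUL/sll.ALU  -- pair
[8] i12  add.ALU  -- tail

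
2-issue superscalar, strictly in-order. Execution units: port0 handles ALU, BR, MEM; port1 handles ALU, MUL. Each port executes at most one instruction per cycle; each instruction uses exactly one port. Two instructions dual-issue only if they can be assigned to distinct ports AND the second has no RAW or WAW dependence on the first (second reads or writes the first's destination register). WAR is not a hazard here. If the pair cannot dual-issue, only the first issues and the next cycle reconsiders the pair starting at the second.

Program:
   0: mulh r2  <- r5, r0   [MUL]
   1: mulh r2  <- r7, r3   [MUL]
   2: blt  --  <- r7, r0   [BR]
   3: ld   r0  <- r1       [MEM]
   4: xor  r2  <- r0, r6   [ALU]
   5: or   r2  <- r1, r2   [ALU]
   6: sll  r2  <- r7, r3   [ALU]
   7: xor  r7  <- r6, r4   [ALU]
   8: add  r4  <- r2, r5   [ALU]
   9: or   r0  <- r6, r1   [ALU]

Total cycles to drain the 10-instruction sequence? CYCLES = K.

  cy0 -> i0 (mulh.MUL) no-port MUL/MUL
  cy1 -> i1+i2 (mulh.MUL blt.BR) 2-wide
  cy2 -> i3 (ld.MEM) RAW r0
  cy3 -> i4 (xor.ALU) RAW+WAW r2
  cy4 -> i5 (or.ALU) WAW r2
  cy5 -> i6+i7 (sll.ALU xor.ALU) 2-wide
  cy6 -> i8+i9 (add.ALU or.ALU) 2-wide

CYCLES = 7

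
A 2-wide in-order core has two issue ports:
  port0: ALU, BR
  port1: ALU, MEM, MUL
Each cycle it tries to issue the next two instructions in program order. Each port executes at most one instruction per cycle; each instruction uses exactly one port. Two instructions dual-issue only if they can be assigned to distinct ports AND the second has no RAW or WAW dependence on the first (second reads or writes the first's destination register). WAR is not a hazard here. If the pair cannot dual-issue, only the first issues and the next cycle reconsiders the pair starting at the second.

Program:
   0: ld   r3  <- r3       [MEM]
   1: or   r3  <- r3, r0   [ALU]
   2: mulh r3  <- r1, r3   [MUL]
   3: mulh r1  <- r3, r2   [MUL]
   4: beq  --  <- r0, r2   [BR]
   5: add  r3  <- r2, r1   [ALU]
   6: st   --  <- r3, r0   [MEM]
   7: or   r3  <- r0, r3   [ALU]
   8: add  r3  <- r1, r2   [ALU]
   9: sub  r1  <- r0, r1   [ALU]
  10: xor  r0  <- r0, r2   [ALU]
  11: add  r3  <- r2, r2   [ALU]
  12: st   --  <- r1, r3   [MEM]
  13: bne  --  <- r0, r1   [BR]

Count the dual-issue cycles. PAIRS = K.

#0 head=0: ld i0 RAW+WAW r3
#1 head=1: or i1 RAW+WAW r3
#2 head=2: mulh i2 no-port MUL/MUL
#3 head=3: mulh+beq i3/i4 pair
#4 head=5: add i5 RAW r3
#5 head=6: st+or i6/i7 pair
#6 head=8: add+sub i8/i9 pair
#7 head=10: xor+add i10/i11 pair
#8 head=12: st+bne i12/i13 pair

PAIRS = 5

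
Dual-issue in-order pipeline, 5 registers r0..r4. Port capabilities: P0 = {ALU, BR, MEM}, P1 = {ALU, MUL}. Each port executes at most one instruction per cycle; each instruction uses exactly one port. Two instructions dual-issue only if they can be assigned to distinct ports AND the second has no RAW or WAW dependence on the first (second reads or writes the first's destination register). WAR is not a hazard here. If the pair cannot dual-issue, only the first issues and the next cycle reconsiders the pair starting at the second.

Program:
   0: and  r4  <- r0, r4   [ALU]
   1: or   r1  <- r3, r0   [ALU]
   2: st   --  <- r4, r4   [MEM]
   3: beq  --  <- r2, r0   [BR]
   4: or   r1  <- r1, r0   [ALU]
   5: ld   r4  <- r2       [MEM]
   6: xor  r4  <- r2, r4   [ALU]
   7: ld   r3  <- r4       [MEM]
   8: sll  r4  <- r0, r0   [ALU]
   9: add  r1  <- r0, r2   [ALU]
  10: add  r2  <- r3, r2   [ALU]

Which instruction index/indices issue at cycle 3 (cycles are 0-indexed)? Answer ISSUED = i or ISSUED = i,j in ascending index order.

  cy0 -> i0&i1 (and.ALU or.ALU) dual
  cy1 -> i2 (st.MEM) no-port MEM/BR
  cy2 -> i3&i4 (beq.BR or.ALU) dual
  cy3 -> i5 (ld.MEM) RAW+WAW r4
  cy4 -> i6 (xor.ALU) RAW r4
  cy5 -> i7&i8 (ld.MEM sll.ALU) dual
  cy6 -> i9&i10 (add.ALU add.ALU) dual

ISSUED = 5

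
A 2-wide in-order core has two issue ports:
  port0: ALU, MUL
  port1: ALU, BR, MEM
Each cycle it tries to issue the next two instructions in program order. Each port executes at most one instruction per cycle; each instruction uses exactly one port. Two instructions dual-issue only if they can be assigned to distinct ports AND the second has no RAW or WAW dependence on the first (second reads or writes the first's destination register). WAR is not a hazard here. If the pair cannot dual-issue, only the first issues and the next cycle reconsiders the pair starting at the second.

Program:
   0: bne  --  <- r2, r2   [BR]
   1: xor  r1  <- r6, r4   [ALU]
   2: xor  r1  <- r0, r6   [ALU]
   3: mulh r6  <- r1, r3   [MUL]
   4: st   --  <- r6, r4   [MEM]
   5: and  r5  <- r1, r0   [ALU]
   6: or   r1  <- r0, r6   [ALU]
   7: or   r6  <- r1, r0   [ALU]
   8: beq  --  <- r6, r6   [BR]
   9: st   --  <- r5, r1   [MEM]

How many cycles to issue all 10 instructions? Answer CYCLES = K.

CYCLES = 8

#0 head=0: bne/xor i0/i1 2-wide
#1 head=2: xor i2 RAW r1
#2 head=3: mulh i3 RAW r6
#3 head=4: st/and i4/i5 2-wide
#4 head=6: or i6 RAW r1
#5 head=7: or i7 RAW r6
#6 head=8: beq i8 no-port BR/MEM
#7 head=9: st i9 tail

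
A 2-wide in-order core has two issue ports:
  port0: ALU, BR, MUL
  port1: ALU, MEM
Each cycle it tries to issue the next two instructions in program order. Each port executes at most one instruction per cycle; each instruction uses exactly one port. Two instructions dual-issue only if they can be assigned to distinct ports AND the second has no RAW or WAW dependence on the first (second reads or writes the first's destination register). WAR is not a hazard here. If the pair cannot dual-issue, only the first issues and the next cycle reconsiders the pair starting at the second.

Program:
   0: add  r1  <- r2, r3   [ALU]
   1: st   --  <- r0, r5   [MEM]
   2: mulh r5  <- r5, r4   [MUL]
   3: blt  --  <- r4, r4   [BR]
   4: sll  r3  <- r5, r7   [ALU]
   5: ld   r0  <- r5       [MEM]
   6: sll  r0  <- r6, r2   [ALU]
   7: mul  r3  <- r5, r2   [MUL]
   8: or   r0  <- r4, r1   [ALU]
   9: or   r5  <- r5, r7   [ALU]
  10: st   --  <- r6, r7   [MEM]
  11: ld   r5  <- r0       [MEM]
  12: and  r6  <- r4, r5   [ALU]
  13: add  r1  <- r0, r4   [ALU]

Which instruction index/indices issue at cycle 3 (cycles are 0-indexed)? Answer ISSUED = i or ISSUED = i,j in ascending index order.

ISSUED = 5

0. add st @i0+i1  | 2-wide
1. mulh @i2  | no-port MUL/BR
2. blt sll @i3+i4  | 2-wide
3. ld @i5  | WAW r0
4. sll mul @i6+i7  | 2-wide
5. or or @i8+i9  | 2-wide
6. st @i10  | no-port MEM/MEM
7. ld @i11  | RAW r5
8. and add @i12+i13  | 2-wide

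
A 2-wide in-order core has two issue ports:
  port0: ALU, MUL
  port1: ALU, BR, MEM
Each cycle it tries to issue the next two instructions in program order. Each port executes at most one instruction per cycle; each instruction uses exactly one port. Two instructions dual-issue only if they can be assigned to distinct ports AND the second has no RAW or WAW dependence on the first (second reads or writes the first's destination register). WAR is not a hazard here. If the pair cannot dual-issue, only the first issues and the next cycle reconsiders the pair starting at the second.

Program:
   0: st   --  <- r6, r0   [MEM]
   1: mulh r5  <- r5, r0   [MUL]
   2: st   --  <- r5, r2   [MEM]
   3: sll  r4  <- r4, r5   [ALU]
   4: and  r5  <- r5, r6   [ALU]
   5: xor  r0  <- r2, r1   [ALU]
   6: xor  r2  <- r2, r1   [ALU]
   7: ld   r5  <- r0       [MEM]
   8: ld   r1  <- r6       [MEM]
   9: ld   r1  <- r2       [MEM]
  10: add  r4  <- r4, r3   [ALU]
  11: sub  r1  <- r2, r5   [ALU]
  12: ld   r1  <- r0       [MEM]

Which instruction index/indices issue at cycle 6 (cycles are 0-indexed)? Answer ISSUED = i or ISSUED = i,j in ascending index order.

c0: i0,i1 st.MEM;mulh.MUL  2-wide
c1: i2,i3 st.MEM;sll.ALU  2-wide
c2: i4,i5 and.ALU;xor.ALU  2-wide
c3: i6,i7 xor.ALU;ld.MEM  2-wide
c4: i8 ld.MEM  no-port MEM/MEM
c5: i9,i10 ld.MEM;add.ALU  2-wide
c6: i11 sub.ALU  WAW r1
c7: i12 ld.MEM  tail

ISSUED = 11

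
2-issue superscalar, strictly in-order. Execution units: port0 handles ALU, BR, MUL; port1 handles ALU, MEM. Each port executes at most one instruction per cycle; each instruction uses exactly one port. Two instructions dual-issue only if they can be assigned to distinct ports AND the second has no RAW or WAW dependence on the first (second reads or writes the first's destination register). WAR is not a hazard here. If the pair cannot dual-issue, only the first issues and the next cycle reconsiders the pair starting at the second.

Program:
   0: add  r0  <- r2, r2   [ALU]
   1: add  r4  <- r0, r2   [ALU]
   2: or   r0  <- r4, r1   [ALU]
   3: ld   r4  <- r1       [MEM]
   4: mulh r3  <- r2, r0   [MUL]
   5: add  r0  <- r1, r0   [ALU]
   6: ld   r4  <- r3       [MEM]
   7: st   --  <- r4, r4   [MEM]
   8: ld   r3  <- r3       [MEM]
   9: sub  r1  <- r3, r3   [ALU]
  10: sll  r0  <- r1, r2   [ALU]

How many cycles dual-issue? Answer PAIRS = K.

c0: i0 add.ALU  RAW r0
c1: i1 add.ALU  RAW r4
c2: i2,i3 or.ALU;ld.MEM  pair
c3: i4,i5 mulh.MUL;add.ALU  pair
c4: i6 ld.MEM  no-port MEM/MEM
c5: i7 st.MEM  no-port MEM/MEM
c6: i8 ld.MEM  RAW r3
c7: i9 sub.ALU  RAW r1
c8: i10 sll.ALU  tail

PAIRS = 2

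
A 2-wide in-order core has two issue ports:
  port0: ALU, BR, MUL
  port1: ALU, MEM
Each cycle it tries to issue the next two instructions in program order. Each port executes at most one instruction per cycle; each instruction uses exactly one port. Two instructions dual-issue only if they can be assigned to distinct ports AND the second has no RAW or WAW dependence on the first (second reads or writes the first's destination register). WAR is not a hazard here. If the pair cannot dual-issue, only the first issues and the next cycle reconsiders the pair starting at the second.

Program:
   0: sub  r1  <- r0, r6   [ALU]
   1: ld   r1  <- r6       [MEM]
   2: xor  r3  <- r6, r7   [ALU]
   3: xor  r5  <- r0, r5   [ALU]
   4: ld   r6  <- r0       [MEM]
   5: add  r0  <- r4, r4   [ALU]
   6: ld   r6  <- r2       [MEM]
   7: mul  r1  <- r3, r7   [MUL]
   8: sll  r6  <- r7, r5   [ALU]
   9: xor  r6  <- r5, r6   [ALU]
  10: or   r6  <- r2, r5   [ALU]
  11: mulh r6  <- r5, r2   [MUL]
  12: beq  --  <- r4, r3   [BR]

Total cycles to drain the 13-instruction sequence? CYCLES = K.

c0: i0 sub  WAW r1
c1: i1+i2 ld;xor  dual
c2: i3+i4 xor;ld  dual
c3: i5+i6 add;ld  dual
c4: i7+i8 mul;sll  dual
c5: i9 xor  WAW r6
c6: i10 or  WAW r6
c7: i11 mulh  no-port MUL/BR
c8: i12 beq  tail

CYCLES = 9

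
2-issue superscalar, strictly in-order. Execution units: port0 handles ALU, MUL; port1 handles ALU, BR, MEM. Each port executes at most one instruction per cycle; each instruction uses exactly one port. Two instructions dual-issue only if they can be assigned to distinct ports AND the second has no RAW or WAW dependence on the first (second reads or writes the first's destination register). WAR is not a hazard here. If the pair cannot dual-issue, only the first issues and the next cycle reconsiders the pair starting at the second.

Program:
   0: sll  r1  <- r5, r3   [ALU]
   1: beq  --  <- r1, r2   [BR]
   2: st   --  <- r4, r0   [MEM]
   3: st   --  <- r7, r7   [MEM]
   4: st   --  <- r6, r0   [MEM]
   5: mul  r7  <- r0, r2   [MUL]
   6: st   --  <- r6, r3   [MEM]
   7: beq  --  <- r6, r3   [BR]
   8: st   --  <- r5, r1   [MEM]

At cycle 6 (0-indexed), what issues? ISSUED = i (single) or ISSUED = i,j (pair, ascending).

t=0 i0:sll ; RAW r1
t=1 i1:beq ; no-port BR/MEM
t=2 i2:st ; no-port MEM/MEM
t=3 i3:st ; no-port MEM/MEM
t=4 i4&i5:st;mul ; dual
t=5 i6:st ; no-port MEM/BR
t=6 i7:beq ; no-port BR/MEM
t=7 i8:st ; tail

ISSUED = 7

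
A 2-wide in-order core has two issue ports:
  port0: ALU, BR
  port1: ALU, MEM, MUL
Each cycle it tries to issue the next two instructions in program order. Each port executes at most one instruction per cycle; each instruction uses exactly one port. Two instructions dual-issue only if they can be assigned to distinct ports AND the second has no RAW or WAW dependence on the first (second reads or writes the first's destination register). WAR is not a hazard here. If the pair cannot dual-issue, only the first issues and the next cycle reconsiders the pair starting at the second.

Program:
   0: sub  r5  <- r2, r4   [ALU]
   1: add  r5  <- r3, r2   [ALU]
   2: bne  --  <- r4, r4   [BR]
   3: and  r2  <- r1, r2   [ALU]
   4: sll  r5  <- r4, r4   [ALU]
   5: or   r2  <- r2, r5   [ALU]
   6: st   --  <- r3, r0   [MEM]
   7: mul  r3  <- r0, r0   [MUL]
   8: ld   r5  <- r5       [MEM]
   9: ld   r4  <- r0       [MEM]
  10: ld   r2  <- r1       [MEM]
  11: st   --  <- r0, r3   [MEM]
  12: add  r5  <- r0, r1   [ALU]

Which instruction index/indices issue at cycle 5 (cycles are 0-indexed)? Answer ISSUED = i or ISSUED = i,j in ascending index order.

ISSUED = 8

t=0 i0:sub.ALU ; WAW r5
t=1 i1/i2:add.ALU+bne.BR ; 2-wide
t=2 i3/i4:and.ALU+sll.ALU ; 2-wide
t=3 i5/i6:or.ALU+st.MEM ; 2-wide
t=4 i7:mul.MUL ; no-port MUL/MEM
t=5 i8:ld.MEM ; no-port MEM/MEM
t=6 i9:ld.MEM ; no-port MEM/MEM
t=7 i10:ld.MEM ; no-port MEM/MEM
t=8 i11/i12:st.MEM+add.ALU ; 2-wide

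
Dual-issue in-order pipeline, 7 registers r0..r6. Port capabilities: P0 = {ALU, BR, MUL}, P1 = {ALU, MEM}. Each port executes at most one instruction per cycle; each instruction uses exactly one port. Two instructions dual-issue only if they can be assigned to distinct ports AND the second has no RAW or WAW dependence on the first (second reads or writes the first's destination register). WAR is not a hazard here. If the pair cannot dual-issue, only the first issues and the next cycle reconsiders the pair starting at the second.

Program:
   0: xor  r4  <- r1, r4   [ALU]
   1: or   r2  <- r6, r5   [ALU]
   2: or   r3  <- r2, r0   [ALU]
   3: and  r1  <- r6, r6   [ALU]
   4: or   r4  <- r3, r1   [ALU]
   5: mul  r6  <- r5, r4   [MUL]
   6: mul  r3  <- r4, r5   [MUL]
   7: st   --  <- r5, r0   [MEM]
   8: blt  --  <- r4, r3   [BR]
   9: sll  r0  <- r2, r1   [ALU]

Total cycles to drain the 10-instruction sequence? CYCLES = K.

CYCLES = 6

0. xor+or @i0&i1  | pair
1. or+and @i2&i3  | pair
2. or @i4  | RAW r4
3. mul @i5  | no-port MUL/MUL
4. mul+st @i6&i7  | pair
5. blt+sll @i8&i9  | pair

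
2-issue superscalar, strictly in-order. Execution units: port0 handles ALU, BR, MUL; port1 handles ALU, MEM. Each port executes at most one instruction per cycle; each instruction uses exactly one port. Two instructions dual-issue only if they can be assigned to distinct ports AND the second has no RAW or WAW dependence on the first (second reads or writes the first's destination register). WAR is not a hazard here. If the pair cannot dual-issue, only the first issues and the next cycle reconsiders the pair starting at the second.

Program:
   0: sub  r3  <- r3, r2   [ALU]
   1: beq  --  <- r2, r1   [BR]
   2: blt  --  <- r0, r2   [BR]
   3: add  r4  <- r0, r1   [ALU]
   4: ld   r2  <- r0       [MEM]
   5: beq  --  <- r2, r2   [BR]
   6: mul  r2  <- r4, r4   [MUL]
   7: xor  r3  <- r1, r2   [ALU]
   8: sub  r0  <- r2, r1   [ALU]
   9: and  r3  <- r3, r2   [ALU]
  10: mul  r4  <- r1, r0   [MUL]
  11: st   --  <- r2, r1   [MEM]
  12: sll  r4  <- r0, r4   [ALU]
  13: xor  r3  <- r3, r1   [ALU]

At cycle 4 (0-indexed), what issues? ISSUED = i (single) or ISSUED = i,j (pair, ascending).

c0: i0+i1 sub.ALU+beq.BR  dual
c1: i2+i3 blt.BR+add.ALU  dual
c2: i4 ld.MEM  RAW r2
c3: i5 beq.BR  no-port BR/MUL
c4: i6 mul.MUL  RAW r2
c5: i7+i8 xor.ALU+sub.ALU  dual
c6: i9+i10 and.ALU+mul.MUL  dual
c7: i11+i12 st.MEM+sll.ALU  dual
c8: i13 xor.ALU  tail

ISSUED = 6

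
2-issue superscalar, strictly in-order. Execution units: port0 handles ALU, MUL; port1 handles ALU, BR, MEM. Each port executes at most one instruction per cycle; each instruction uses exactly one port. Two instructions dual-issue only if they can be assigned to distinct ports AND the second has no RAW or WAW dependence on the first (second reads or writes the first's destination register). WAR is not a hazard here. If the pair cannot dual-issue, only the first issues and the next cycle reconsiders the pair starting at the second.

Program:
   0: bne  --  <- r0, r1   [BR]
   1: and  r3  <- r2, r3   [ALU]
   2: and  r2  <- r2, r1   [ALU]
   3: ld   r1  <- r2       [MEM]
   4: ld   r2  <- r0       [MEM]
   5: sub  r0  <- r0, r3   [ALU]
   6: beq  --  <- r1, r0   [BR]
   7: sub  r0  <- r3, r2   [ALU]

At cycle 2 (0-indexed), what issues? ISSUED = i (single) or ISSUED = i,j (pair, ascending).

ISSUED = 3

0. bne.BR+and.ALU @i0+i1  | 2-wide
1. and.ALU @i2  | RAW r2
2. ld.MEM @i3  | no-port MEM/MEM
3. ld.MEM+sub.ALU @i4+i5  | 2-wide
4. beq.BR+sub.ALU @i6+i7  | 2-wide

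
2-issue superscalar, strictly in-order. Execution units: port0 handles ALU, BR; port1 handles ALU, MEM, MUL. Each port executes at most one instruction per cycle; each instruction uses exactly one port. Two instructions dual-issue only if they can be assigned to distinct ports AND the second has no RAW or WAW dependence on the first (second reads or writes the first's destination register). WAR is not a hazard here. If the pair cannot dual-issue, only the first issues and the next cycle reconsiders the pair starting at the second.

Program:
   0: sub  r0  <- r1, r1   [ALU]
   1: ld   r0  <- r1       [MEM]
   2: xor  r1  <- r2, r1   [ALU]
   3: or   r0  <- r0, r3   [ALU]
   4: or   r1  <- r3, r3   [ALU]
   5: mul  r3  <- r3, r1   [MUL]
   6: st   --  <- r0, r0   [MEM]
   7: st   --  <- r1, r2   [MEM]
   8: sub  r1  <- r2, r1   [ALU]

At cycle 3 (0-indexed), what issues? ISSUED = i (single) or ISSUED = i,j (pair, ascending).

ISSUED = 5

#0 head=0: sub.ALU i0 WAW r0
#1 head=1: ld.MEM+xor.ALU i1,i2 pair
#2 head=3: or.ALU+or.ALU i3,i4 pair
#3 head=5: mul.MUL i5 no-port MUL/MEM
#4 head=6: st.MEM i6 no-port MEM/MEM
#5 head=7: st.MEM+sub.ALU i7,i8 pair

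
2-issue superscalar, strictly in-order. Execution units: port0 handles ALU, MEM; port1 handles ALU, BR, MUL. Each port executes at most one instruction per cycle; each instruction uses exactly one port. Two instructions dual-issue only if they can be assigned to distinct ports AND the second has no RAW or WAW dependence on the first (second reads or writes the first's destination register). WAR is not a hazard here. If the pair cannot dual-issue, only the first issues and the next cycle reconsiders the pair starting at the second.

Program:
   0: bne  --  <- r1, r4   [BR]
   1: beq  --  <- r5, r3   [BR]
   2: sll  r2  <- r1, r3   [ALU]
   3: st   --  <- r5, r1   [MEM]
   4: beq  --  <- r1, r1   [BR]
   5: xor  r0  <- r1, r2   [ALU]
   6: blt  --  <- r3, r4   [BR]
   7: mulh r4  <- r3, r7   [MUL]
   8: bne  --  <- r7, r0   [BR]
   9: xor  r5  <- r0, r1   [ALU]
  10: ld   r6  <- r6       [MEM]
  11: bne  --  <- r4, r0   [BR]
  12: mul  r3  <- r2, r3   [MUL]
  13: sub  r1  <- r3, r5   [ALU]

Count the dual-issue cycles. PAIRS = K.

t=0 i0:bne ; no-port BR/BR
t=1 i1,i2:beq sll ; 2-wide
t=2 i3,i4:st beq ; 2-wide
t=3 i5,i6:xor blt ; 2-wide
t=4 i7:mulh ; no-port MUL/BR
t=5 i8,i9:bne xor ; 2-wide
t=6 i10,i11:ld bne ; 2-wide
t=7 i12:mul ; RAW r3
t=8 i13:sub ; tail

PAIRS = 5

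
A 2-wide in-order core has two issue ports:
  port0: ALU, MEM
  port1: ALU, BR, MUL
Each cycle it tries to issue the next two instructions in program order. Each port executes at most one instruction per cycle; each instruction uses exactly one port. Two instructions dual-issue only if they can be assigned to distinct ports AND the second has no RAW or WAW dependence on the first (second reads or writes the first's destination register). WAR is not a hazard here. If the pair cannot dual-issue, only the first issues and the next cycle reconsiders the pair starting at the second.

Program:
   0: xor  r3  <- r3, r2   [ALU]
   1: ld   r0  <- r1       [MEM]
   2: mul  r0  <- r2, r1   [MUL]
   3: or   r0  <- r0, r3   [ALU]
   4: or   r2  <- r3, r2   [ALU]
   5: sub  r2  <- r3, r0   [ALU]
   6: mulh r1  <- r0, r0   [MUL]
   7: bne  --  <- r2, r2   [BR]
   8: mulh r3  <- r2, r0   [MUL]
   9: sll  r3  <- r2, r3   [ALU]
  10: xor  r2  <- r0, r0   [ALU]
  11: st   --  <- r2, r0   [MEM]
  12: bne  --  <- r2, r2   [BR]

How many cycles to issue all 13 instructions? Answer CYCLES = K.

t=0 i0&i1:xor;ld ; dual
t=1 i2:mul ; RAW+WAW r0
t=2 i3&i4:or;or ; dual
t=3 i5&i6:sub;mulh ; dual
t=4 i7:bne ; no-port BR/MUL
t=5 i8:mulh ; RAW+WAW r3
t=6 i9&i10:sll;xor ; dual
t=7 i11&i12:st;bne ; dual

CYCLES = 8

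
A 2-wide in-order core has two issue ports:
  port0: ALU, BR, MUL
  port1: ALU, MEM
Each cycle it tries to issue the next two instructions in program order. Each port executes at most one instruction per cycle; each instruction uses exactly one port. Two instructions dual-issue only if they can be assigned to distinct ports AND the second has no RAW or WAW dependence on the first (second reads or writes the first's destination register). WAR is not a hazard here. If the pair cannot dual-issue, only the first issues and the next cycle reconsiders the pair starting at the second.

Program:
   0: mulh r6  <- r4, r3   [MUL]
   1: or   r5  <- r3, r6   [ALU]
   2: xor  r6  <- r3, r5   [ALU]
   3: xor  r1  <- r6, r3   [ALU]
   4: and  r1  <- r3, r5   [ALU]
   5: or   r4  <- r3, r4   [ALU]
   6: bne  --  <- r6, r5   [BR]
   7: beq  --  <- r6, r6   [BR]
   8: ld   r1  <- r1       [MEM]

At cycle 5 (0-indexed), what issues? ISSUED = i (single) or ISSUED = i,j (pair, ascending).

ISSUED = 6

[0] i0  mulh  -- RAW r6
[1] i1  or  -- RAW r5
[2] i2  xor  -- RAW r6
[3] i3  xor  -- WAW r1
[4] i4&i5  and or  -- 2-wide
[5] i6  bne  -- no-port BR/BR
[6] i7&i8  beq ld  -- 2-wide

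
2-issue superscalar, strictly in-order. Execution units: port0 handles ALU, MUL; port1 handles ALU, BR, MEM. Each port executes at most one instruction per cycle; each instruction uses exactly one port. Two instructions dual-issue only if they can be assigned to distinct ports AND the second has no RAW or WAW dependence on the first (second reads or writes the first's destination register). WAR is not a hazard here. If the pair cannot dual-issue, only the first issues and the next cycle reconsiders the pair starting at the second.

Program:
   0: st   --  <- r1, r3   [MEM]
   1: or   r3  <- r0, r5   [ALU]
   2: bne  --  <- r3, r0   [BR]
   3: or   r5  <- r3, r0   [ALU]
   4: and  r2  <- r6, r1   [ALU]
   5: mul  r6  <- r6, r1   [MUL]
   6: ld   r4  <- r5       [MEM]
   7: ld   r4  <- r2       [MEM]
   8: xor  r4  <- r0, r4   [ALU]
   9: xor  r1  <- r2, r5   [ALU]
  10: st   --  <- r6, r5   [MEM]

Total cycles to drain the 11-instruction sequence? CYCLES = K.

0. st.MEM or.ALU @i0+i1  | pair
1. bne.BR or.ALU @i2+i3  | pair
2. and.ALU mul.MUL @i4+i5  | pair
3. ld.MEM @i6  | no-port MEM/MEM
4. ld.MEM @i7  | RAW+WAW r4
5. xor.ALU xor.ALU @i8+i9  | pair
6. st.MEM @i10  | tail

CYCLES = 7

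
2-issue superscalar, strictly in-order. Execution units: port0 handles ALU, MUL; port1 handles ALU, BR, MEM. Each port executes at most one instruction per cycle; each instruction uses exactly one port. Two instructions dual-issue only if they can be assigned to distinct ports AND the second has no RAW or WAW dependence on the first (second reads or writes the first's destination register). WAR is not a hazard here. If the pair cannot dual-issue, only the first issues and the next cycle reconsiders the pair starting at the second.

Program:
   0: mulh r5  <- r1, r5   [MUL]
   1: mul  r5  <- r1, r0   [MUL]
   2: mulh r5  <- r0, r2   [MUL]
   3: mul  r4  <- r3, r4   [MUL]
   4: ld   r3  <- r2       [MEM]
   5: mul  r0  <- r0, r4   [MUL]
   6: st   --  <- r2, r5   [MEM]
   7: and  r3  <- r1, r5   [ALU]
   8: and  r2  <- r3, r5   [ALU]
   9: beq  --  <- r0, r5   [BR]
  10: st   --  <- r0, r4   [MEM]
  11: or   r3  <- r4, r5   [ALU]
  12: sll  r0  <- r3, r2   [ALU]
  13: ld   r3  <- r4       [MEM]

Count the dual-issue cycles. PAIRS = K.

[0] i0  mulh.MUL  -- no-port MUL/MUL
[1] i1  mul.MUL  -- no-port MUL/MUL
[2] i2  mulh.MUL  -- no-port MUL/MUL
[3] i3&i4  mul.MUL/ld.MEM  -- dual
[4] i5&i6  mul.MUL/st.MEM  -- dual
[5] i7  and.ALU  -- RAW r3
[6] i8&i9  and.ALU/beq.BR  -- dual
[7] i10&i11  st.MEM/or.ALU  -- dual
[8] i12&i13  sll.ALU/ld.MEM  -- dual

PAIRS = 5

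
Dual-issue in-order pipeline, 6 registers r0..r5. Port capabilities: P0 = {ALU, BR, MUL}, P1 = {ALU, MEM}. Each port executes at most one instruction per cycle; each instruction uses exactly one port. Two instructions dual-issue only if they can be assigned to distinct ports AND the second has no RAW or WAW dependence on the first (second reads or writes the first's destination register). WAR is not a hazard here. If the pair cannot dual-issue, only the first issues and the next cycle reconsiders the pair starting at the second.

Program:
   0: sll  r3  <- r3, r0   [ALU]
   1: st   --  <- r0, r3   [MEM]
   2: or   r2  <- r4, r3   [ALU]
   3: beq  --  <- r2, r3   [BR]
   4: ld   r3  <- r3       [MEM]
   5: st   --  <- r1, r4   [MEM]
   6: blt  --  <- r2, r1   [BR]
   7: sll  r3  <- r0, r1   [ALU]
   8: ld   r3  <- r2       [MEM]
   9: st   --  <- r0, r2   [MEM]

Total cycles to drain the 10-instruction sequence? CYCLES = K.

CYCLES = 7

#0 head=0: sll i0 RAW r3
#1 head=1: st or i1+i2 2-wide
#2 head=3: beq ld i3+i4 2-wide
#3 head=5: st blt i5+i6 2-wide
#4 head=7: sll i7 WAW r3
#5 head=8: ld i8 no-port MEM/MEM
#6 head=9: st i9 tail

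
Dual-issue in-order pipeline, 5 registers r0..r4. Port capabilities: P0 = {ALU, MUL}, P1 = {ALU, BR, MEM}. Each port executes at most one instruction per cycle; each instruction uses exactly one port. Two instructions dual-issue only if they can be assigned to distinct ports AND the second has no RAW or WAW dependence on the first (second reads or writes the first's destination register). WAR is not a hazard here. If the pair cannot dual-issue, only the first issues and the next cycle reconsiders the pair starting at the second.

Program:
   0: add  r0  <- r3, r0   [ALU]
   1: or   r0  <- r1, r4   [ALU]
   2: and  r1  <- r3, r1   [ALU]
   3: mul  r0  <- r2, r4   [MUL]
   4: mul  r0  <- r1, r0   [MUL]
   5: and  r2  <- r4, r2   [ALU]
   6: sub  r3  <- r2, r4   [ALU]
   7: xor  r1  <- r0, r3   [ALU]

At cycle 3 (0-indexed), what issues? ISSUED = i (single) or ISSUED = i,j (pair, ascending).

ISSUED = 4,5

c0: i0 add.ALU  WAW r0
c1: i1+i2 or.ALU+and.ALU  2-wide
c2: i3 mul.MUL  no-port MUL/MUL
c3: i4+i5 mul.MUL+and.ALU  2-wide
c4: i6 sub.ALU  RAW r3
c5: i7 xor.ALU  tail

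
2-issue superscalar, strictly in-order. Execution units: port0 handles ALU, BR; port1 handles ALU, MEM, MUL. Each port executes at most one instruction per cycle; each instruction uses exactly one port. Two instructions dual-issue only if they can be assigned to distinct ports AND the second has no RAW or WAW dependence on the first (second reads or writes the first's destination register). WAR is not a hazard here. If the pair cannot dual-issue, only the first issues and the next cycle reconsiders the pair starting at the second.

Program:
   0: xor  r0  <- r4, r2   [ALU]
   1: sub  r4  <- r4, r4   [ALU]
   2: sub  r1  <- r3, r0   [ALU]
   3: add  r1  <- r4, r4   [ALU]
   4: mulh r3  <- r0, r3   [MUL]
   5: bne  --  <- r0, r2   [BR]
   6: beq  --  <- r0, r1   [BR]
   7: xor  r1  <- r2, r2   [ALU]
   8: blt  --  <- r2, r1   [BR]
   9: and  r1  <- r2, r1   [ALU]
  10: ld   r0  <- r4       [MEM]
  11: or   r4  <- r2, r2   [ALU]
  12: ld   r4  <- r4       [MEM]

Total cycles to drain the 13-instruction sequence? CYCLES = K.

[0] i0&i1  xor.ALU;sub.ALU  -- pair
[1] i2  sub.ALU  -- WAW r1
[2] i3&i4  add.ALU;mulh.MUL  -- pair
[3] i5  bne.BR  -- no-port BR/BR
[4] i6&i7  beq.BR;xor.ALU  -- pair
[5] i8&i9  blt.BR;and.ALU  -- pair
[6] i10&i11  ld.MEM;or.ALU  -- pair
[7] i12  ld.MEM  -- tail

CYCLES = 8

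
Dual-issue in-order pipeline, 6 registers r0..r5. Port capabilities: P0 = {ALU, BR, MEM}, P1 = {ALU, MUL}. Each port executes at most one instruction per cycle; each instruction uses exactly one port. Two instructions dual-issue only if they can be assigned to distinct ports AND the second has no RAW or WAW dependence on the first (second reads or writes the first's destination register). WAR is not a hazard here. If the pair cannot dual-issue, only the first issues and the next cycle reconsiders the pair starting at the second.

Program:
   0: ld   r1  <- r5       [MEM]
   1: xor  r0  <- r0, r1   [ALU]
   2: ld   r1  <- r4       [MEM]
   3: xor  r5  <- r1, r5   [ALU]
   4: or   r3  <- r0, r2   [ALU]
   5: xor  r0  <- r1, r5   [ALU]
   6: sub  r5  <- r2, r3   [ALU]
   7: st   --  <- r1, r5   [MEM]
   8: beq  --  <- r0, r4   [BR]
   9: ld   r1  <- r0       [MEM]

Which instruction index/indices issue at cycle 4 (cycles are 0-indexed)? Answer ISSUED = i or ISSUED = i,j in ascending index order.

  cy0 -> i0 (ld.MEM) RAW r1
  cy1 -> i1&i2 (xor.ALU ld.MEM) 2-wide
  cy2 -> i3&i4 (xor.ALU or.ALU) 2-wide
  cy3 -> i5&i6 (xor.ALU sub.ALU) 2-wide
  cy4 -> i7 (st.MEM) no-port MEM/BR
  cy5 -> i8 (beq.BR) no-port BR/MEM
  cy6 -> i9 (ld.MEM) tail

ISSUED = 7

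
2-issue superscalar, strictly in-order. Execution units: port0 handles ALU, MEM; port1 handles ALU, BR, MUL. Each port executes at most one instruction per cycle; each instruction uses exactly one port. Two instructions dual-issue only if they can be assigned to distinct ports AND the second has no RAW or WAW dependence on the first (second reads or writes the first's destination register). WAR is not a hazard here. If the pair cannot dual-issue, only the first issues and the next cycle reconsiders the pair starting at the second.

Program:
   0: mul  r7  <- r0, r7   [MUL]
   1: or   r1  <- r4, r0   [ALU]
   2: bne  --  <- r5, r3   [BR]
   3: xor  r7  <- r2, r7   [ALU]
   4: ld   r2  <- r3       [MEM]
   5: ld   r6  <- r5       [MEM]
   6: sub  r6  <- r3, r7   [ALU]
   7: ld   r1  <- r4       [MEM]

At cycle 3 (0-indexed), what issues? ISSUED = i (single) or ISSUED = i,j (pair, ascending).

ISSUED = 5

[0] i0&i1  mul.MUL/or.ALU  -- 2-wide
[1] i2&i3  bne.BR/xor.ALU  -- 2-wide
[2] i4  ld.MEM  -- no-port MEM/MEM
[3] i5  ld.MEM  -- WAW r6
[4] i6&i7  sub.ALU/ld.MEM  -- 2-wide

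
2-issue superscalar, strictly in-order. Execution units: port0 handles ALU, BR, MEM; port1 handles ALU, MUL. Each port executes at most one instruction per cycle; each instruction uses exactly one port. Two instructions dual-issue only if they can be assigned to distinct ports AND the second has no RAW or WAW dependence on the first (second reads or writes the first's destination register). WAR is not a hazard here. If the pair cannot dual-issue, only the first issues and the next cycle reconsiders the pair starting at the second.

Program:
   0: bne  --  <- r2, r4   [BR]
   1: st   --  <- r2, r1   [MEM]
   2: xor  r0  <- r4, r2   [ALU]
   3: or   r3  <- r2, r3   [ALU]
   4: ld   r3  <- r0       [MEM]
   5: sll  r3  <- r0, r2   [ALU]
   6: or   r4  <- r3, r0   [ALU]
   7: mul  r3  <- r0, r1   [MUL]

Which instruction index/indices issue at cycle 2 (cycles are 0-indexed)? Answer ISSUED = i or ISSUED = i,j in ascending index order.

ISSUED = 3

#0 head=0: bne i0 no-port BR/MEM
#1 head=1: st+xor i1,i2 dual
#2 head=3: or i3 WAW r3
#3 head=4: ld i4 WAW r3
#4 head=5: sll i5 RAW r3
#5 head=6: or+mul i6,i7 dual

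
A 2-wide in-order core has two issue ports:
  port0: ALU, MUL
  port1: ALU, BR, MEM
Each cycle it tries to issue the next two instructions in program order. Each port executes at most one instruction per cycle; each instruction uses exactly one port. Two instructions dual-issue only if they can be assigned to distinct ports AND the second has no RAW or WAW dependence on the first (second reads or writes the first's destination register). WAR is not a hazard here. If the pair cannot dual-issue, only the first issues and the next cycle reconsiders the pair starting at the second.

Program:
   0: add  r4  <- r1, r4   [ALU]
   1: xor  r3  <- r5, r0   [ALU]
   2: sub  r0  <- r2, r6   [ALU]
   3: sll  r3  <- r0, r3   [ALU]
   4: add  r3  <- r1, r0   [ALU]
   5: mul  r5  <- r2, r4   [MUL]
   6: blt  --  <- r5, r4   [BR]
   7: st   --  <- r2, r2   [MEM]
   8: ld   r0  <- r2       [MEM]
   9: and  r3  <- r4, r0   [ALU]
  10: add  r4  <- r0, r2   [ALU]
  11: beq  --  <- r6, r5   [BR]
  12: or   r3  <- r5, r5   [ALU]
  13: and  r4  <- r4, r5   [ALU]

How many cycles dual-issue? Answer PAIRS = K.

  cy0 -> i0,i1 (add.ALU+xor.ALU) pair
  cy1 -> i2 (sub.ALU) RAW r0
  cy2 -> i3 (sll.ALU) WAW r3
  cy3 -> i4,i5 (add.ALU+mul.MUL) pair
  cy4 -> i6 (blt.BR) no-port BR/MEM
  cy5 -> i7 (st.MEM) no-port MEM/MEM
  cy6 -> i8 (ld.MEM) RAW r0
  cy7 -> i9,i10 (and.ALU+add.ALU) pair
  cy8 -> i11,i12 (beq.BR+or.ALU) pair
  cy9 -> i13 (and.ALU) tail

PAIRS = 4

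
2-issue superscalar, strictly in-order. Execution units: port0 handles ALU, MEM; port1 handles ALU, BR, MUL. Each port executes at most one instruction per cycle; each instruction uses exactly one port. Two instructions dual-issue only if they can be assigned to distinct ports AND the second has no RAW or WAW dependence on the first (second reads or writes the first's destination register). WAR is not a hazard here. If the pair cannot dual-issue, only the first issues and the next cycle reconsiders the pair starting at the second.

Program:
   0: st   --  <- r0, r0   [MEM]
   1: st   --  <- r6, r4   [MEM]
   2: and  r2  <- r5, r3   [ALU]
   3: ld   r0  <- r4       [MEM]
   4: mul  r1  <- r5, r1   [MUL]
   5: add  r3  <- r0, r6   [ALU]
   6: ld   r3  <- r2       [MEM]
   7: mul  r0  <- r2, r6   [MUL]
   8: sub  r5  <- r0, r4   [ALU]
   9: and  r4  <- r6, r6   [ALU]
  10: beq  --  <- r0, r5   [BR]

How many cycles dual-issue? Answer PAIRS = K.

PAIRS = 4

t=0 i0:st ; no-port MEM/MEM
t=1 i1+i2:st+and ; 2-wide
t=2 i3+i4:ld+mul ; 2-wide
t=3 i5:add ; WAW r3
t=4 i6+i7:ld+mul ; 2-wide
t=5 i8+i9:sub+and ; 2-wide
t=6 i10:beq ; tail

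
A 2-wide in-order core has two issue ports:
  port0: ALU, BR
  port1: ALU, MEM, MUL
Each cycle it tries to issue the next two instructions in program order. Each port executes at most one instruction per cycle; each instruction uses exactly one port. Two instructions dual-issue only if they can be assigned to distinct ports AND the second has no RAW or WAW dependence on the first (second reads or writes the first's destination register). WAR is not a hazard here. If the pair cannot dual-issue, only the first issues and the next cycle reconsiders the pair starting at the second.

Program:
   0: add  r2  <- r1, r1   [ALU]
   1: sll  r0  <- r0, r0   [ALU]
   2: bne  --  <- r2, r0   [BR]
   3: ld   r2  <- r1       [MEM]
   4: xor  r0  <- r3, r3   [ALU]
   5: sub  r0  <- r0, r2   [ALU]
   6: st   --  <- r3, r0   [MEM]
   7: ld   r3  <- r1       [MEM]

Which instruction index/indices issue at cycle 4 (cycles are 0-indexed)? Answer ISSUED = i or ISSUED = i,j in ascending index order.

t=0 i0+i1:add.ALU sll.ALU ; pair
t=1 i2+i3:bne.BR ld.MEM ; pair
t=2 i4:xor.ALU ; RAW+WAW r0
t=3 i5:sub.ALU ; RAW r0
t=4 i6:st.MEM ; no-port MEM/MEM
t=5 i7:ld.MEM ; tail

ISSUED = 6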